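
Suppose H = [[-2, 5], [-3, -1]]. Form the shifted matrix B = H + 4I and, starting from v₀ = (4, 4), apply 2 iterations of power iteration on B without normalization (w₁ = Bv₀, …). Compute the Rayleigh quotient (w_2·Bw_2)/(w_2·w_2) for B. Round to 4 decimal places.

B = H + 4I has rows (2, 5); (-3, 3)
w1 = Bv₀ = (28, 0)
w2 = Bw1 = (56, -84)
Bw2 = (-308, -420)
w2·Bw2 = 18032; w2·w2 = 10192; μ ≈ 18032/10192 = 1.7692

1.7692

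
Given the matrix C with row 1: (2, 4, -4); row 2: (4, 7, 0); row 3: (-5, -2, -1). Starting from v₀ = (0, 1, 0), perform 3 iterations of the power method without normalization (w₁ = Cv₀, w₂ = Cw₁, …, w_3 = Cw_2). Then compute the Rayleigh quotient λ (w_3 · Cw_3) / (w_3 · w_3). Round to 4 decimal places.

w1 = Cv₀ = (2·0 + 4·1 + (-4)·0; 4·0 + 7·1 + 0·0; (-5)·0 + (-2)·1 + (-1)·0) = (4, 7, -2)
w2 = Cw1 = (2·4 + 4·7 + (-4)·(-2); 4·4 + 7·7 + 0·(-2); (-5)·4 + (-2)·7 + (-1)·(-2)) = (44, 65, -32)
w3 = Cw2 = (476, 631, -318)
Cw3 = (4748, 6321, -3324)
w3·Cw3 = 476·4748 + 631·6321 + (-318)·(-3324) = 7305631; w3·w3 = 476·476 + 631·631 + (-318)·(-318) = 725861
λ ≈ 7305631/725861 = 10.0648

10.0648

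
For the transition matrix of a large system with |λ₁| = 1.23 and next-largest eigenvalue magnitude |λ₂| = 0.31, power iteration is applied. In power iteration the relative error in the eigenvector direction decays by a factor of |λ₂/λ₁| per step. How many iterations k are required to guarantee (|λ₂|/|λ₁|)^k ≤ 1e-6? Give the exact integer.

|λ₂/λ₁| = 0.31/1.23 = 0.25203
Need k ≥ ln(1e-6) / ln(0.25203) = -13.8155 / -1.3782 ≈ 10.024
Smallest integer k satisfying the bound: 11

11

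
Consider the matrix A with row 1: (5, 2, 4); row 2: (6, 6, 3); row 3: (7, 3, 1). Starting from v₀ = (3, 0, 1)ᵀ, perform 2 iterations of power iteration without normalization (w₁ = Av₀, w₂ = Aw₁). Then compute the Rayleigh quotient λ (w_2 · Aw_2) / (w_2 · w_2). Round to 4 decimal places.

12.2693

w1 = Av₀ = (5·3 + 2·0 + 4·1; 6·3 + 6·0 + 3·1; 7·3 + 3·0 + 1·1) = (19, 21, 22)
w2 = Aw1 = (5·19 + 2·21 + 4·22; 6·19 + 6·21 + 3·22; 7·19 + 3·21 + 1·22) = (225, 306, 218)
Aw2 = (2609, 3840, 2711)
w2·Aw2 = 225·2609 + 306·3840 + 218·2711 = 2353063; w2·w2 = 225·225 + 306·306 + 218·218 = 191785
λ ≈ 2353063/191785 = 12.2693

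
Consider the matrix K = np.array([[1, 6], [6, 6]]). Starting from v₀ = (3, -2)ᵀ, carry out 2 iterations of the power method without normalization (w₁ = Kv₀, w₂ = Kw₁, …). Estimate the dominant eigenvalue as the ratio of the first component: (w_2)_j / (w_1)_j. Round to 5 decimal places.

w1 = Kv₀ = (-9, 6)
w2 = Kw1 = (27, -18)
Ratio at component: 27 / -9 = -3.00000

-3.00000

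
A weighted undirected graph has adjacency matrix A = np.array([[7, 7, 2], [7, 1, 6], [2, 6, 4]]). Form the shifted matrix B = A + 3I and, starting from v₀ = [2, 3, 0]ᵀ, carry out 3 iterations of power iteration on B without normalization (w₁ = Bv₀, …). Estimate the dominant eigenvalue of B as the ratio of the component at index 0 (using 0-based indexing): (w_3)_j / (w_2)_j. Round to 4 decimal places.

μ ≈ 16.9890

B = A + 3I has rows (10, 7, 2); (7, 4, 6); (2, 6, 7)
w1 = Bv₀ = (41, 26, 22)
w2 = Bw1 = (636, 523, 392)
w3 = Bw2 = (10805, 8896, 7154)
Ratio: 10805/636 = 16.9890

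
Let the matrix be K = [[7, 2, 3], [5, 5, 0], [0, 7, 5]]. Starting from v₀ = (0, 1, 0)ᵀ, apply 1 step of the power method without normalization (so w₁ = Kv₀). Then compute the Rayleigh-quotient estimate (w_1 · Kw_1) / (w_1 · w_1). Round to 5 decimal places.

w1 = Kv₀ = (7·0 + 2·1 + 3·0; 5·0 + 5·1 + 0·0; 0·0 + 7·1 + 5·0) = (2, 5, 7)
Kw1 = (45, 35, 70)
w1·Kw1 = 2·45 + 5·35 + 7·70 = 755; w1·w1 = 2·2 + 5·5 + 7·7 = 78
λ ≈ 755/78 = 9.67949

9.67949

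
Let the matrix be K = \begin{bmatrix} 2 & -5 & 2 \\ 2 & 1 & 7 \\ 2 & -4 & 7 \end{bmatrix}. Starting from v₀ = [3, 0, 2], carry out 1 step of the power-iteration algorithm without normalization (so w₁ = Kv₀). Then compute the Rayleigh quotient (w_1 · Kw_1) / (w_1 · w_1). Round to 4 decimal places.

5.3333

w1 = Kv₀ = (2·3 + (-5)·0 + 2·2; 2·3 + 1·0 + 7·2; 2·3 + (-4)·0 + 7·2) = (10, 20, 20)
Kw1 = (-40, 180, 80)
w1·Kw1 = 10·(-40) + 20·180 + 20·80 = 4800; w1·w1 = 10·10 + 20·20 + 20·20 = 900
λ ≈ 4800/900 = 5.3333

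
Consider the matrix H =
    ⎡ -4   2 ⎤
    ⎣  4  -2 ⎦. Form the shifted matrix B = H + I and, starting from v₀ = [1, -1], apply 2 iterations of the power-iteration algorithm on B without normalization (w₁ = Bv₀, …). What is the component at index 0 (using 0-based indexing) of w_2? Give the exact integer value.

B = H + I has rows (-3, 2); (4, -1)
w1 = Bv₀ = ((-3)·1 + 2·(-1); 4·1 + (-1)·(-1)) = (-5, 5)
w2 = Bw1 = ((-3)·(-5) + 2·5; 4·(-5) + (-1)·5) = (25, -25)
Requested component of w2: 25

25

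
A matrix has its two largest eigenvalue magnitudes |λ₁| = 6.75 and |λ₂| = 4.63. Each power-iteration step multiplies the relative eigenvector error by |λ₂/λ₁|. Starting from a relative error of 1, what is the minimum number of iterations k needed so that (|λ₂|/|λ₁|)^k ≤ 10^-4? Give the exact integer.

|λ₂/λ₁| = 4.63/6.75 = 0.68593
Need k ≥ ln(10^-4) / ln(0.68593) = -9.2103 / -0.3770 ≈ 24.432
Smallest integer k satisfying the bound: 25

25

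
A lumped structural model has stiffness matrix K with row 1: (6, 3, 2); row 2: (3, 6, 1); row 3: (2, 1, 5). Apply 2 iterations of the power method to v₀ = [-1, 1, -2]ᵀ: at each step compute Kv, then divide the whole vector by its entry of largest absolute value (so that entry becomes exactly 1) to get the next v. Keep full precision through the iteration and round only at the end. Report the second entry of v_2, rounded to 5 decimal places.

0.38235

Kv0 = (-7.000000, 1.000000, -11.000000); divide by -11.000000 → v1 = (0.636364, -0.090909, 1.000000)
Kv1 = (5.545455, 2.363636, 6.181818); divide by 6.181818 → v2 = (0.897059, 0.382353, 1.000000)
Requested entry of v2: -26/-68 = 0.38235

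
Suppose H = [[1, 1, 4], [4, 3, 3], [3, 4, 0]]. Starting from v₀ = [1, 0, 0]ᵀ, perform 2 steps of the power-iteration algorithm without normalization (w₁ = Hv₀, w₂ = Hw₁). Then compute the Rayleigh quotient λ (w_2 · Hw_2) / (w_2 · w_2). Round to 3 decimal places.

w1 = Hv₀ = (1·1 + 1·0 + 4·0; 4·1 + 3·0 + 3·0; 3·1 + 4·0 + 0·0) = (1, 4, 3)
w2 = Hw1 = (1·1 + 1·4 + 4·3; 4·1 + 3·4 + 3·3; 3·1 + 4·4 + 0·3) = (17, 25, 19)
Hw2 = (118, 200, 151)
w2·Hw2 = 17·118 + 25·200 + 19·151 = 9875; w2·w2 = 17·17 + 25·25 + 19·19 = 1275
λ ≈ 9875/1275 = 7.745

7.745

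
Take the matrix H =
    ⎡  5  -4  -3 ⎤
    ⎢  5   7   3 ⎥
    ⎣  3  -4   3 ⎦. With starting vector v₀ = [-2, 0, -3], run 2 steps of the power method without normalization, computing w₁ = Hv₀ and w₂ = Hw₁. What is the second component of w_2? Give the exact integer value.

-183

w1 = Hv₀ = (5·(-2) + (-4)·0 + (-3)·(-3); 5·(-2) + 7·0 + 3·(-3); 3·(-2) + (-4)·0 + 3·(-3)) = (-1, -19, -15)
w2 = Hw1 = (5·(-1) + (-4)·(-19) + (-3)·(-15); 5·(-1) + 7·(-19) + 3·(-15); 3·(-1) + (-4)·(-19) + 3·(-15)) = (116, -183, 28)
The requested component of w2 is -183.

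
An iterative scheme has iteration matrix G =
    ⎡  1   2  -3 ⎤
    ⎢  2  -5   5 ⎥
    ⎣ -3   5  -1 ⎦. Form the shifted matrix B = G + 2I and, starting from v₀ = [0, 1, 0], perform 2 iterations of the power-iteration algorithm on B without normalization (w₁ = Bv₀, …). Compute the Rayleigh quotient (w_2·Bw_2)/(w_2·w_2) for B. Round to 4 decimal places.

B = G + 2I has rows (3, 2, -3); (2, -3, 5); (-3, 5, 1)
w1 = Bv₀ = (3·0 + 2·1 + (-3)·0; 2·0 + (-3)·1 + 5·0; (-3)·0 + 5·1 + 1·0) = (2, -3, 5)
w2 = Bw1 = (3·2 + 2·(-3) + (-3)·5; 2·2 + (-3)·(-3) + 5·5; (-3)·2 + 5·(-3) + 1·5) = (-15, 38, -16)
Bw2 = (79, -224, 219)
w2·Bw2 = -13201; w2·w2 = 1925; μ ≈ -13201/1925 = -6.8577

-6.8577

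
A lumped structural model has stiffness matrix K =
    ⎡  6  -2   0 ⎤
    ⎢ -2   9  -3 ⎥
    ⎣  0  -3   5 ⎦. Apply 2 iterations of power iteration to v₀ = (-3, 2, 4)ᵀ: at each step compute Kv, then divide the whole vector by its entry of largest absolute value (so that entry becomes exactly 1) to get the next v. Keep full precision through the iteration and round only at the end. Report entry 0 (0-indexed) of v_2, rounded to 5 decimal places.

1.00000

Kv0 = (-22.000000, 12.000000, 14.000000); divide by -22.000000 → v1 = (1.000000, -0.545455, -0.636364)
Kv1 = (7.090909, -5.000000, -1.545455); divide by 7.090909 → v2 = (1.000000, -0.705128, -0.217949)
Requested entry of v2: -156/-156 = 1.00000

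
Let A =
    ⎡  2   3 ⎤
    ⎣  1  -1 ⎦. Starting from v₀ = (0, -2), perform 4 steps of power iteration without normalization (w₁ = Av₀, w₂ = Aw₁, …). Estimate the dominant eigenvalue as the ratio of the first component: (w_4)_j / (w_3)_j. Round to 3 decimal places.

w1 = Av₀ = (-6, 2)
w2 = Aw1 = (-6, -8)
w3 = Aw2 = (-36, 2)
w4 = Aw3 = (-66, -38)
Ratio at component: -66 / -36 = 1.833

λ ≈ 1.833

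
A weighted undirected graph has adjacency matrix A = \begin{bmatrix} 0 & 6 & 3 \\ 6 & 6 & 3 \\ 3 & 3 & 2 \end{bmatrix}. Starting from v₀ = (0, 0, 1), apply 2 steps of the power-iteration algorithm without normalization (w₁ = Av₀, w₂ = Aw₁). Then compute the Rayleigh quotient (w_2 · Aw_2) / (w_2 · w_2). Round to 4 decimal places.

11.4589

w1 = Av₀ = (3, 3, 2)
w2 = Aw1 = (24, 42, 22)
Aw2 = (318, 462, 242)
w2·Aw2 = 24·318 + 42·462 + 22·242 = 32360; w2·w2 = 24·24 + 42·42 + 22·22 = 2824
λ ≈ 32360/2824 = 11.4589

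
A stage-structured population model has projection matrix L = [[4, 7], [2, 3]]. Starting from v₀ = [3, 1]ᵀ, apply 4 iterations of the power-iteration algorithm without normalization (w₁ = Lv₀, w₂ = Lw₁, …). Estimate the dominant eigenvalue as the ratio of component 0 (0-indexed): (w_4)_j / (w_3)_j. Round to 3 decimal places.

w1 = Lv₀ = (4·3 + 7·1; 2·3 + 3·1) = (19, 9)
w2 = Lw1 = (4·19 + 7·9; 2·19 + 3·9) = (139, 65)
w3 = Lw2 = (1011, 473)
w4 = Lw3 = (7355, 3441)
Ratio at component: 7355 / 1011 = 7.275

7.275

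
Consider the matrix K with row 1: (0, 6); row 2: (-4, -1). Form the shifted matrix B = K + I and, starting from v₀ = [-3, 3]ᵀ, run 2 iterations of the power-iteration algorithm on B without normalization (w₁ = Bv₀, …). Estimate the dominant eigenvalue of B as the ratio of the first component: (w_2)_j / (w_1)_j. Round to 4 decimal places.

μ ≈ 5.8000

B = K + I has rows (1, 6); (-4, 0)
w1 = Bv₀ = (15, 12)
w2 = Bw1 = (87, -60)
Ratio: 87/15 = 5.8000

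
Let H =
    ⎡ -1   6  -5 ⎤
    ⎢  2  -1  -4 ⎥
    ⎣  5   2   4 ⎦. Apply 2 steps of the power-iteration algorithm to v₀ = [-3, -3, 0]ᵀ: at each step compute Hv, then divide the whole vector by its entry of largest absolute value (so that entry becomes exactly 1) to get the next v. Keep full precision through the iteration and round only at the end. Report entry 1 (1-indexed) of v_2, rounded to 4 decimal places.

-0.6182

Hv0 = (-15.00000, -3.00000, -21.00000); divide by -21.00000 → v1 = (0.71429, 0.14286, 1.00000)
Hv1 = (-4.85714, -2.71429, 7.85714); divide by 7.85714 → v2 = (-0.61818, -0.34545, 1.00000)
Requested entry of v2: 102/-165 = -0.6182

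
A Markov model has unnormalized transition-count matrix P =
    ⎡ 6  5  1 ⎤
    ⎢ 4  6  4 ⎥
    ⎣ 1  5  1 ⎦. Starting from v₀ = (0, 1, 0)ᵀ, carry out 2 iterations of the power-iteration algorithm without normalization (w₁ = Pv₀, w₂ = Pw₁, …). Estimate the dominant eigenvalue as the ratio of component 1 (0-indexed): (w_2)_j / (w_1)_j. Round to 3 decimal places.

λ ≈ 12.667

w1 = Pv₀ = (6·0 + 5·1 + 1·0; 4·0 + 6·1 + 4·0; 1·0 + 5·1 + 1·0) = (5, 6, 5)
w2 = Pw1 = (6·5 + 5·6 + 1·5; 4·5 + 6·6 + 4·5; 1·5 + 5·6 + 1·5) = (65, 76, 40)
Ratio at component: 76 / 6 = 12.667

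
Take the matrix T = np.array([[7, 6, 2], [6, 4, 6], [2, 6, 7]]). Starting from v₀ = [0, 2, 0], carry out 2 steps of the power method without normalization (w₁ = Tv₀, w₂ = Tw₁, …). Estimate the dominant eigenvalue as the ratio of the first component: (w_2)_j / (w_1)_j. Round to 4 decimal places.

λ ≈ 13.0000

w1 = Tv₀ = (12, 8, 12)
w2 = Tw1 = (156, 176, 156)
Ratio at component: 156 / 12 = 13.0000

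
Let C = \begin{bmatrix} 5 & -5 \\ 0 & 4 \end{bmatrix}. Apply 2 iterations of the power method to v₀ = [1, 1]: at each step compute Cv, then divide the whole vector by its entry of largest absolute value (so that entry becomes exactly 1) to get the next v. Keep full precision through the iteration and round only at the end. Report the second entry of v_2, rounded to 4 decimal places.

Cv0 = (0.00000, 4.00000); divide by 4.00000 → v1 = (0.00000, 1.00000)
Cv1 = (-5.00000, 4.00000); divide by -5.00000 → v2 = (1.00000, -0.80000)
Requested entry of v2: 16/-20 = -0.8000

-0.8000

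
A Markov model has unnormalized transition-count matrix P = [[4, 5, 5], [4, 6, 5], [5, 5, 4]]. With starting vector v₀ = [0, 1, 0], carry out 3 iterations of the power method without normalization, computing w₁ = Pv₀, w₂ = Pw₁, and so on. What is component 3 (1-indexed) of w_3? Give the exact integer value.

1080

w1 = Pv₀ = (4·0 + 5·1 + 5·0; 4·0 + 6·1 + 5·0; 5·0 + 5·1 + 4·0) = (5, 6, 5)
w2 = Pw1 = (4·5 + 5·6 + 5·5; 4·5 + 6·6 + 5·5; 5·5 + 5·6 + 4·5) = (75, 81, 75)
w3 = Pw2 = (1080, 1161, 1080)
The requested component of w3 is 1080.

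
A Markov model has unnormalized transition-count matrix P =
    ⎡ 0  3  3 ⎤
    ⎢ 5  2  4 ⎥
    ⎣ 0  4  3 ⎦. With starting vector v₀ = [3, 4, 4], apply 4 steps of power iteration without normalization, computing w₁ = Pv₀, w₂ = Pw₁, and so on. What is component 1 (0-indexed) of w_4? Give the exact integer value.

21260

w1 = Pv₀ = (0·3 + 3·4 + 3·4; 5·3 + 2·4 + 4·4; 0·3 + 4·4 + 3·4) = (24, 39, 28)
w2 = Pw1 = (0·24 + 3·39 + 3·28; 5·24 + 2·39 + 4·28; 0·24 + 4·39 + 3·28) = (201, 310, 240)
w3 = Pw2 = (1650, 2585, 1960)
w4 = Pw3 = (13635, 21260, 16220)
The requested component of w4 is 21260.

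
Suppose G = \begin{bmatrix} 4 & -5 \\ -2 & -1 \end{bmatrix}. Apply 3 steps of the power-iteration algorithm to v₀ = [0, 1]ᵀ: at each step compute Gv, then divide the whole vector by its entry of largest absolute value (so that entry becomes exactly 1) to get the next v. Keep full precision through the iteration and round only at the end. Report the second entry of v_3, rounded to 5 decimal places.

-0.16522

Gv0 = (-5.000000, -1.000000); divide by -5.000000 → v1 = (1.000000, 0.200000)
Gv1 = (3.000000, -2.200000); divide by 3.000000 → v2 = (1.000000, -0.733333)
Gv2 = (7.666667, -1.266667); divide by 7.666667 → v3 = (1.000000, -0.165217)
Requested entry of v3: 19/-115 = -0.16522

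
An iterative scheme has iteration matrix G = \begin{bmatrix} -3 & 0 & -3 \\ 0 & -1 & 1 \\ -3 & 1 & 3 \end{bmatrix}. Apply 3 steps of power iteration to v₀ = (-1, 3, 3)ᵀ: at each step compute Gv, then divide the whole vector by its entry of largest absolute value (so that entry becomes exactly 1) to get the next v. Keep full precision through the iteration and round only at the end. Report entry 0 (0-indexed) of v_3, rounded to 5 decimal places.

-0.37895

Gv0 = (-6.000000, 0.000000, 15.000000); divide by 15.000000 → v1 = (-0.400000, 0.000000, 1.000000)
Gv1 = (-1.800000, 1.000000, 4.200000); divide by 4.200000 → v2 = (-0.428571, 0.238095, 1.000000)
Gv2 = (-1.714286, 0.761905, 4.523810); divide by 4.523810 → v3 = (-0.378947, 0.168421, 1.000000)
Requested entry of v3: -108/285 = -0.37895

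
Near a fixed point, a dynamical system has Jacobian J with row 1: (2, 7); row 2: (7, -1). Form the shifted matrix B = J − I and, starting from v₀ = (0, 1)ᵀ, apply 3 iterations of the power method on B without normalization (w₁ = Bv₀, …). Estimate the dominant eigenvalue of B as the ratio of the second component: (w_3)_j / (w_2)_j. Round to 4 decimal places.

B = J − I has rows (1, 7); (7, -2)
w1 = Bv₀ = (7, -2)
w2 = Bw1 = (-7, 53)
w3 = Bw2 = (364, -155)
Ratio: -155/53 = -2.9245

-2.9245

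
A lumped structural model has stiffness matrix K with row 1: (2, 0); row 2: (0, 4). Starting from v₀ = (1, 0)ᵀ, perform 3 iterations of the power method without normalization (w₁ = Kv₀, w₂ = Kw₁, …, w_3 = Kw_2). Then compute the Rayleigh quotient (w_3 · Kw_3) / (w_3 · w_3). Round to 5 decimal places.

λ ≈ 2.00000

w1 = Kv₀ = (2·1 + 0·0; 0·1 + 4·0) = (2, 0)
w2 = Kw1 = (2·2 + 0·0; 0·2 + 4·0) = (4, 0)
w3 = Kw2 = (8, 0)
Kw3 = (16, 0)
w3·Kw3 = 8·16 + 0·0 = 128; w3·w3 = 8·8 + 0·0 = 64
λ ≈ 128/64 = 2.00000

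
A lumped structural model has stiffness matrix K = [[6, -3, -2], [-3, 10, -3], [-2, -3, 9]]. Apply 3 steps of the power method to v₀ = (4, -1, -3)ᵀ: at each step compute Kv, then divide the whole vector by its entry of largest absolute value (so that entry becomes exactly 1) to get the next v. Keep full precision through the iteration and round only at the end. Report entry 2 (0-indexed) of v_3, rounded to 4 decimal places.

Kv0 = (33.00000, -13.00000, -32.00000); divide by 33.00000 → v1 = (1.00000, -0.39394, -0.96970)
Kv1 = (9.12121, -4.03030, -9.54545); divide by -9.54545 → v2 = (-0.95556, 0.42222, 1.00000)
Kv2 = (-9.00000, 4.08889, 9.64444); divide by 9.64444 → v3 = (-0.93318, 0.42396, 1.00000)
Requested entry of v3: -3038/-3038 = 1.0000

1.0000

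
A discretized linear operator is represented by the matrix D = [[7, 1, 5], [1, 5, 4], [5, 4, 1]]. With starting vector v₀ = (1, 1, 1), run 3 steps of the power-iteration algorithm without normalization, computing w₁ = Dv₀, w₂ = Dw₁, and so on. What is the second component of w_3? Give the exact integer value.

w1 = Dv₀ = (13, 10, 10)
w2 = Dw1 = (151, 103, 115)
w3 = Dw2 = (1735, 1126, 1282)
The requested component of w3 is 1126.

1126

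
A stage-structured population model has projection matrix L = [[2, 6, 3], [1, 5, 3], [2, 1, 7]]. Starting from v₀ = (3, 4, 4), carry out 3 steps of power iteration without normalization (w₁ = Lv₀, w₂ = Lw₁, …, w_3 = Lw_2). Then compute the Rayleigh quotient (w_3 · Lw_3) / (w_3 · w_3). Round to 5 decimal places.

w1 = Lv₀ = (42, 35, 38)
w2 = Lw1 = (408, 331, 385)
w3 = Lw2 = (3957, 3218, 3842)
Lw3 = (38748, 31573, 38026)
w3·Lw3 = 3957·38748 + 3218·31573 + 3842·38026 = 401023642; w3·w3 = 3957·3957 + 3218·3218 + 3842·3842 = 40774337
λ ≈ 401023642/40774337 = 9.83520

λ ≈ 9.83520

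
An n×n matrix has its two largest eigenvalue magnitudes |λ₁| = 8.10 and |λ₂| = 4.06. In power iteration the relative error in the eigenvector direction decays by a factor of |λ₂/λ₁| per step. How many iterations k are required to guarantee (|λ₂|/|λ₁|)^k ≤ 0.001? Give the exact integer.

|λ₂/λ₁| = 4.06/8.10 = 0.50123
Need k ≥ ln(0.001) / ln(0.50123) = -6.9078 / -0.6907 ≈ 10.001
Smallest integer k satisfying the bound: 11

11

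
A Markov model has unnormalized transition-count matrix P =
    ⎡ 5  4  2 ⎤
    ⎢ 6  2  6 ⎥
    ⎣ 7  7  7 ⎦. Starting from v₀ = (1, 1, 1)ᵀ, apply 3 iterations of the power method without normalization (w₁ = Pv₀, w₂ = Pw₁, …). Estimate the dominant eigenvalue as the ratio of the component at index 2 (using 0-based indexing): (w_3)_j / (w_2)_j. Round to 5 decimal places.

15.10870

w1 = Pv₀ = (11, 14, 21)
w2 = Pw1 = (153, 220, 322)
w3 = Pw2 = (2289, 3290, 4865)
Ratio at component: 4865 / 322 = 15.10870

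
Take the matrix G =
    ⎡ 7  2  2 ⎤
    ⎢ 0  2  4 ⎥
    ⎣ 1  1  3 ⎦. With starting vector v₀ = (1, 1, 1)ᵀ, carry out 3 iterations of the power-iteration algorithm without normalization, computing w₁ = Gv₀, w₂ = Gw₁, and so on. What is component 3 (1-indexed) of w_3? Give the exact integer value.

227

w1 = Gv₀ = (11, 6, 5)
w2 = Gw1 = (99, 32, 32)
w3 = Gw2 = (821, 192, 227)
The requested component of w3 is 227.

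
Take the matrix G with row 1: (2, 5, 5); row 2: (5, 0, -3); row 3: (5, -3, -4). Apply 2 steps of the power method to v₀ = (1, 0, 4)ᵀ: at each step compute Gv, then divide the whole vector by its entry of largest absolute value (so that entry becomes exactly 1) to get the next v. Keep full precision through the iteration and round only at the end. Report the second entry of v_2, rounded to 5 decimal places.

Gv0 = (22.000000, -7.000000, -11.000000); divide by 22.000000 → v1 = (1.000000, -0.318182, -0.500000)
Gv1 = (-2.090909, 6.500000, 7.954545); divide by 7.954545 → v2 = (-0.262857, 0.817143, 1.000000)
Requested entry of v2: 143/175 = 0.81714

0.81714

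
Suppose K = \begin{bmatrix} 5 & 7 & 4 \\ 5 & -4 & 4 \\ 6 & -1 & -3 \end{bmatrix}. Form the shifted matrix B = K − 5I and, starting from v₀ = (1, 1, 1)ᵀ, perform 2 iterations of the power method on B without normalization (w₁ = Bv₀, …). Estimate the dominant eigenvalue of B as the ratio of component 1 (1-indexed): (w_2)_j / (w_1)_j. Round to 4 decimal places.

μ ≈ -1.0909

B = K − 5I has rows (0, 7, 4); (5, -9, 4); (6, -1, -8)
w1 = Bv₀ = (0·1 + 7·1 + 4·1; 5·1 + (-9)·1 + 4·1; 6·1 + (-1)·1 + (-8)·1) = (11, 0, -3)
w2 = Bw1 = (0·11 + 7·0 + 4·(-3); 5·11 + (-9)·0 + 4·(-3); 6·11 + (-1)·0 + (-8)·(-3)) = (-12, 43, 90)
Ratio: -12/11 = -1.0909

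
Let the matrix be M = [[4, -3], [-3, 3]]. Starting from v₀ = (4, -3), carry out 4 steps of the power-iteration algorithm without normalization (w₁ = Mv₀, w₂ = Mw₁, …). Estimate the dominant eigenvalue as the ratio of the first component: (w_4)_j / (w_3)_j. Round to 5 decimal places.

w1 = Mv₀ = (25, -21)
w2 = Mw1 = (163, -138)
w3 = Mw2 = (1066, -903)
w4 = Mw3 = (6973, -5907)
Ratio at component: 6973 / 1066 = 6.54128

6.54128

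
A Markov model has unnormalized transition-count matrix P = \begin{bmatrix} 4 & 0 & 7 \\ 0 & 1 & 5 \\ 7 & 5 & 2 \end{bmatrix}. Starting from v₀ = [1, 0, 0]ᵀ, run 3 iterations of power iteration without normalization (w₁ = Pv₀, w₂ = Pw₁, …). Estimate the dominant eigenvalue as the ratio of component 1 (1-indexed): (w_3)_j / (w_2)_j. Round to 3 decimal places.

8.523

w1 = Pv₀ = (4, 0, 7)
w2 = Pw1 = (65, 35, 42)
w3 = Pw2 = (554, 245, 714)
Ratio at component: 554 / 65 = 8.523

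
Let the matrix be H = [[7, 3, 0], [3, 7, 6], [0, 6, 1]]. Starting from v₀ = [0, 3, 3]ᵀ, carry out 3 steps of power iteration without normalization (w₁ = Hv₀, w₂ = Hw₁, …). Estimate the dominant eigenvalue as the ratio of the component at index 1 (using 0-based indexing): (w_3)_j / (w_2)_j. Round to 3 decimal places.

λ ≈ 11.859

w1 = Hv₀ = (7·0 + 3·3 + 0·3; 3·0 + 7·3 + 6·3; 0·0 + 6·3 + 1·3) = (9, 39, 21)
w2 = Hw1 = (7·9 + 3·39 + 0·21; 3·9 + 7·39 + 6·21; 0·9 + 6·39 + 1·21) = (180, 426, 255)
w3 = Hw2 = (2538, 5052, 2811)
Ratio at component: 5052 / 426 = 11.859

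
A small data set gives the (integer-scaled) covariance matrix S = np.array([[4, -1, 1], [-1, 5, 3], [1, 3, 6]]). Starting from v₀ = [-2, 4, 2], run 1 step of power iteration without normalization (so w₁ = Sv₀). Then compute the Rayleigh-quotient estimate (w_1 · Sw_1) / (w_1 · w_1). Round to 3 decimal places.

λ ≈ 8.070

w1 = Sv₀ = (-10, 28, 22)
Sw1 = (-46, 216, 206)
w1·Sw1 = (-10)·(-46) + 28·216 + 22·206 = 11040; w1·w1 = (-10)·(-10) + 28·28 + 22·22 = 1368
λ ≈ 11040/1368 = 8.070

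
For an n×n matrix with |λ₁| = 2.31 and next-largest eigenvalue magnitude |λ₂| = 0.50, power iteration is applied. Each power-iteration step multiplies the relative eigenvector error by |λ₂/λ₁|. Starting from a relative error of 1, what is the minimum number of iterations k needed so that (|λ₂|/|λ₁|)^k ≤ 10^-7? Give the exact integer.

11

|λ₂/λ₁| = 0.50/2.31 = 0.21645
Need k ≥ ln(10^-7) / ln(0.21645) = -16.1181 / -1.5304 ≈ 10.532
Smallest integer k satisfying the bound: 11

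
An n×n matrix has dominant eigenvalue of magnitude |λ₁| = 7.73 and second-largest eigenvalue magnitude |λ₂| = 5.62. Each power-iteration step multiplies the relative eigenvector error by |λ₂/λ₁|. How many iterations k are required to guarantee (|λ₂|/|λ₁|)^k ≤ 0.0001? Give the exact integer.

|λ₂/λ₁| = 5.62/7.73 = 0.72704
Need k ≥ ln(0.0001) / ln(0.72704) = -9.2103 / -0.3188 ≈ 28.893
Smallest integer k satisfying the bound: 29

29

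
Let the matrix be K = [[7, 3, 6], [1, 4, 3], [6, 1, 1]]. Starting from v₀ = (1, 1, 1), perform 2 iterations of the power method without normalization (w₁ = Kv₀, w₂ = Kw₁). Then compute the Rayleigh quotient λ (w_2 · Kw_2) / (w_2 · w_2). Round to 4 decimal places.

11.6861

w1 = Kv₀ = (16, 8, 8)
w2 = Kw1 = (184, 72, 112)
Kw2 = (2176, 808, 1288)
w2·Kw2 = 184·2176 + 72·808 + 112·1288 = 602816; w2·w2 = 184·184 + 72·72 + 112·112 = 51584
λ ≈ 602816/51584 = 11.6861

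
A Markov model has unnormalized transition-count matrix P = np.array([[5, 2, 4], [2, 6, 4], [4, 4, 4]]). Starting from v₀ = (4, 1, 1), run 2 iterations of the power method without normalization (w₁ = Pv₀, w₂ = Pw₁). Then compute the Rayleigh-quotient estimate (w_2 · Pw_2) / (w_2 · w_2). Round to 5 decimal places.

w1 = Pv₀ = (26, 18, 24)
w2 = Pw1 = (262, 256, 272)
Pw2 = (2910, 3148, 3160)
w2·Pw2 = 262·2910 + 256·3148 + 272·3160 = 2427828; w2·w2 = 262·262 + 256·256 + 272·272 = 208164
λ ≈ 2427828/208164 = 11.66305

11.66305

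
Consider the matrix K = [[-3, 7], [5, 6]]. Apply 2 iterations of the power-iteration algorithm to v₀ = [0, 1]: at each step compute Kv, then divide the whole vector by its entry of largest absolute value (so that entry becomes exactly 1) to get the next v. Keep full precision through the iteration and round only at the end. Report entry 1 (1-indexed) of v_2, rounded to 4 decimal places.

Kv0 = (7.00000, 6.00000); divide by 7.00000 → v1 = (1.00000, 0.85714)
Kv1 = (3.00000, 10.14286); divide by 10.14286 → v2 = (0.29577, 1.00000)
Requested entry of v2: 21/71 = 0.2958

0.2958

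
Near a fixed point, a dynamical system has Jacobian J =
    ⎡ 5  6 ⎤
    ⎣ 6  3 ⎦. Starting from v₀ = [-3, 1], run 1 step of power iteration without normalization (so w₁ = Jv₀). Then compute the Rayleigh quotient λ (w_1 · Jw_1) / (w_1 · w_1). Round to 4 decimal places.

w1 = Jv₀ = (-9, -15)
Jw1 = (-135, -99)
w1·Jw1 = (-9)·(-135) + (-15)·(-99) = 2700; w1·w1 = (-9)·(-9) + (-15)·(-15) = 306
λ ≈ 2700/306 = 8.8235

8.8235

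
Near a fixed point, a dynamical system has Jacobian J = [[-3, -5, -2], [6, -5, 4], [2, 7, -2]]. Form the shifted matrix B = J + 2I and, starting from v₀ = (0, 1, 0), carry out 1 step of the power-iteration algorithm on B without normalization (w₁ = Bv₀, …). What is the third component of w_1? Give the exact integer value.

7

B = J + 2I has rows (-1, -5, -2); (6, -3, 4); (2, 7, 0)
w1 = Bv₀ = ((-1)·0 + (-5)·1 + (-2)·0; 6·0 + (-3)·1 + 4·0; 2·0 + 7·1 + 0·0) = (-5, -3, 7)
Requested component of w1: 7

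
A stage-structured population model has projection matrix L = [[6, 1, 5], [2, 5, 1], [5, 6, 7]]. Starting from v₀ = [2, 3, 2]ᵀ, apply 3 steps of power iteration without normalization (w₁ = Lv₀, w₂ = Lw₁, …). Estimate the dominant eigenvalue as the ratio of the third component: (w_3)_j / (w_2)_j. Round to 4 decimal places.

12.6642

w1 = Lv₀ = (25, 21, 42)
w2 = Lw1 = (381, 197, 545)
w3 = Lw2 = (5208, 2292, 6902)
Ratio at component: 6902 / 545 = 12.6642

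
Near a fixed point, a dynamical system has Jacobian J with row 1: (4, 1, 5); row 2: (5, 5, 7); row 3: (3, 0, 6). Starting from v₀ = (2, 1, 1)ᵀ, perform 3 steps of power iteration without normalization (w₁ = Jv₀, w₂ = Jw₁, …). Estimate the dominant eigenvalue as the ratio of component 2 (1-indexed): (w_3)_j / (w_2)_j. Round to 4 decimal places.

10.6364

w1 = Jv₀ = (4·2 + 1·1 + 5·1; 5·2 + 5·1 + 7·1; 3·2 + 0·1 + 6·1) = (14, 22, 12)
w2 = Jw1 = (4·14 + 1·22 + 5·12; 5·14 + 5·22 + 7·12; 3·14 + 0·22 + 6·12) = (138, 264, 114)
w3 = Jw2 = (1386, 2808, 1098)
Ratio at component: 2808 / 264 = 10.6364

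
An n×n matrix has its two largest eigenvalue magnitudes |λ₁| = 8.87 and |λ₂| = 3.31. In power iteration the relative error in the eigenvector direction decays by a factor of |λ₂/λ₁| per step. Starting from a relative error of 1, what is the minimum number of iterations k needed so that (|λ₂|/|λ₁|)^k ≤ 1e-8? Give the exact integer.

19

|λ₂/λ₁| = 3.31/8.87 = 0.37317
Need k ≥ ln(1e-8) / ln(0.37317) = -18.4207 / -0.9857 ≈ 18.687
Smallest integer k satisfying the bound: 19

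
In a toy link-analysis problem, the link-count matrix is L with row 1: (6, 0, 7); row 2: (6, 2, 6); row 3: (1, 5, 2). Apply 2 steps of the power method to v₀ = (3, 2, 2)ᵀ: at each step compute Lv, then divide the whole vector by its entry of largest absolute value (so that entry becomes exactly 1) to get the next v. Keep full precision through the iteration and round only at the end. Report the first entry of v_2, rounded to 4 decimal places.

0.8591

Lv0 = (32.00000, 34.00000, 17.00000); divide by 34.00000 → v1 = (0.94118, 1.00000, 0.50000)
Lv1 = (9.14706, 10.64706, 6.94118); divide by 10.64706 → v2 = (0.85912, 1.00000, 0.65193)
Requested entry of v2: 311/362 = 0.8591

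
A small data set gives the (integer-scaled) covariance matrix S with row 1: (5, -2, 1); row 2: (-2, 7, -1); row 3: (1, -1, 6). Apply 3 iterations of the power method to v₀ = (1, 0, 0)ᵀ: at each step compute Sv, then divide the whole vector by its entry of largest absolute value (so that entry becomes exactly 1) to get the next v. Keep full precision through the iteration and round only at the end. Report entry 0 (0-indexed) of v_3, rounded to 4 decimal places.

-0.8589

Sv0 = (5.00000, -2.00000, 1.00000); divide by 5.00000 → v1 = (1.00000, -0.40000, 0.20000)
Sv1 = (6.00000, -5.00000, 2.60000); divide by 6.00000 → v2 = (1.00000, -0.83333, 0.43333)
Sv2 = (7.10000, -8.26667, 4.43333); divide by -8.26667 → v3 = (-0.85887, 1.00000, -0.53629)
Requested entry of v3: 213/-248 = -0.8589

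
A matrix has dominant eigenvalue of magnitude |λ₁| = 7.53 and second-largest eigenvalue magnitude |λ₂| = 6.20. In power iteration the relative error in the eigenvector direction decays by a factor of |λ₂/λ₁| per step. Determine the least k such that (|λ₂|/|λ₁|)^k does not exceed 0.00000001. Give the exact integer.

|λ₂/λ₁| = 6.20/7.53 = 0.82337
Need k ≥ ln(0.00000001) / ln(0.82337) = -18.4207 / -0.1943 ≈ 94.783
Smallest integer k satisfying the bound: 95

95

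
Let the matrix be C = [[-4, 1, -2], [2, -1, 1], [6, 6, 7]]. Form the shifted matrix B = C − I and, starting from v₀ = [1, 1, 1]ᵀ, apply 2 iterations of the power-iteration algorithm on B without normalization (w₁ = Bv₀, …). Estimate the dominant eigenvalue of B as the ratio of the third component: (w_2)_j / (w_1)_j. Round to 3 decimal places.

4.333

B = C − I has rows (-5, 1, -2); (2, -2, 1); (6, 6, 6)
w1 = Bv₀ = (-6, 1, 18)
w2 = Bw1 = (-5, 4, 78)
Ratio: 78/18 = 4.333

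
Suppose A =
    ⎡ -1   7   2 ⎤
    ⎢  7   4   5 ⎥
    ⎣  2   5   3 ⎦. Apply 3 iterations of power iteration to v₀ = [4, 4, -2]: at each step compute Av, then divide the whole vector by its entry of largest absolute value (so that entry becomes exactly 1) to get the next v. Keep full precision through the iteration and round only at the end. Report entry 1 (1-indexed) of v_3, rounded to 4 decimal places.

Av0 = (20.00000, 34.00000, 22.00000); divide by 34.00000 → v1 = (0.58824, 1.00000, 0.64706)
Av1 = (7.70588, 11.35294, 8.11765); divide by 11.35294 → v2 = (0.67876, 1.00000, 0.71503)
Av2 = (7.75130, 12.32642, 8.50259); divide by 12.32642 → v3 = (0.62884, 1.00000, 0.68979)
Requested entry of v3: 2992/4758 = 0.6288

0.6288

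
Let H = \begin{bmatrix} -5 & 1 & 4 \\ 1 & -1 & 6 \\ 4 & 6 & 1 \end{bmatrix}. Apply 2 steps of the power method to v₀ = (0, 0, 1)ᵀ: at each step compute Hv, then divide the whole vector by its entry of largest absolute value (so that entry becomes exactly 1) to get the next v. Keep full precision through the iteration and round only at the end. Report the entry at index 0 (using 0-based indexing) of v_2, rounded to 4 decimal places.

-0.1887

Hv0 = (4.00000, 6.00000, 1.00000); divide by 6.00000 → v1 = (0.66667, 1.00000, 0.16667)
Hv1 = (-1.66667, 0.66667, 8.83333); divide by 8.83333 → v2 = (-0.18868, 0.07547, 1.00000)
Requested entry of v2: -10/53 = -0.1887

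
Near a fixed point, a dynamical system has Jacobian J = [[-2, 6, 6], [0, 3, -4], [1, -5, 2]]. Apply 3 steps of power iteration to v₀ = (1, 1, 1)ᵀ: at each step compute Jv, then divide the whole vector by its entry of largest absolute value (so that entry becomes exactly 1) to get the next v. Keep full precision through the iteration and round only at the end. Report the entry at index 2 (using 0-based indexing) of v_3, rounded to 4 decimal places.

-0.2384

Jv0 = (10.00000, -1.00000, -2.00000); divide by 10.00000 → v1 = (1.00000, -0.10000, -0.20000)
Jv1 = (-3.80000, 0.50000, 1.10000); divide by -3.80000 → v2 = (1.00000, -0.13158, -0.28947)
Jv2 = (-4.52632, 0.76316, 1.07895); divide by -4.52632 → v3 = (1.00000, -0.16860, -0.23837)
Requested entry of v3: -41/172 = -0.2384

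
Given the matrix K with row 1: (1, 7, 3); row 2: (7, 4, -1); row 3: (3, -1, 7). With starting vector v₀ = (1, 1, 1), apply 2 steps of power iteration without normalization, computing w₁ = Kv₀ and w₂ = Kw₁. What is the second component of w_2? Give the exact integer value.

108

w1 = Kv₀ = (11, 10, 9)
w2 = Kw1 = (108, 108, 86)
The requested component of w2 is 108.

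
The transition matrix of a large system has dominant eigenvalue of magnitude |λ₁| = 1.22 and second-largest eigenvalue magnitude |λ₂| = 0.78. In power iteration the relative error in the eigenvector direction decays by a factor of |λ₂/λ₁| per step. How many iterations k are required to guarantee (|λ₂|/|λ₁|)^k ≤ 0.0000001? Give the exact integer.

37

|λ₂/λ₁| = 0.78/1.22 = 0.63934
Need k ≥ ln(0.0000001) / ln(0.63934) = -16.1181 / -0.4473 ≈ 36.033
Smallest integer k satisfying the bound: 37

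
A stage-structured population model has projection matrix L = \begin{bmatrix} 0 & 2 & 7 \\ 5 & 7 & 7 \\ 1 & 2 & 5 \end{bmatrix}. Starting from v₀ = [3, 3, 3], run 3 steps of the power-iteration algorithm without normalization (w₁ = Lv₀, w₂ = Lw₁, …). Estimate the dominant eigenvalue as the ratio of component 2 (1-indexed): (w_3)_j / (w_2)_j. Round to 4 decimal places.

λ ≈ 11.6111

w1 = Lv₀ = (0·3 + 2·3 + 7·3; 5·3 + 7·3 + 7·3; 1·3 + 2·3 + 5·3) = (27, 57, 24)
w2 = Lw1 = (0·27 + 2·57 + 7·24; 5·27 + 7·57 + 7·24; 1·27 + 2·57 + 5·24) = (282, 702, 261)
w3 = Lw2 = (3231, 8151, 2991)
Ratio at component: 8151 / 702 = 11.6111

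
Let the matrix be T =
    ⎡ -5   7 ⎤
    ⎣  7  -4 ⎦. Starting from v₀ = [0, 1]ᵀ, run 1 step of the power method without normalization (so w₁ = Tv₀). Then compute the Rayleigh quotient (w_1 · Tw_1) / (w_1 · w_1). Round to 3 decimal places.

-10.785

w1 = Tv₀ = ((-5)·0 + 7·1; 7·0 + (-4)·1) = (7, -4)
Tw1 = (-63, 65)
w1·Tw1 = 7·(-63) + (-4)·65 = -701; w1·w1 = 7·7 + (-4)·(-4) = 65
λ ≈ -701/65 = -10.785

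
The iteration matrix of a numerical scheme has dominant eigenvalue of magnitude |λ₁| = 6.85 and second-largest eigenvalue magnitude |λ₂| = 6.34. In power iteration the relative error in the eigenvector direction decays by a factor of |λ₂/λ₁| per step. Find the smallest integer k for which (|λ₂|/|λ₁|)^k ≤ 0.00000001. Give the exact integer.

|λ₂/λ₁| = 6.34/6.85 = 0.92555
Need k ≥ ln(0.00000001) / ln(0.92555) = -18.4207 / -0.0774 ≈ 238.086
Smallest integer k satisfying the bound: 239

239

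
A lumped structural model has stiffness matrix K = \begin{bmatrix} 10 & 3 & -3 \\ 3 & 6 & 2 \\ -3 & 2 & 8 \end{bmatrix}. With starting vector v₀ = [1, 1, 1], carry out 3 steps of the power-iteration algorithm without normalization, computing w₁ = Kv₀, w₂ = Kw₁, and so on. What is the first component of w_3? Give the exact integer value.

1306

w1 = Kv₀ = (10, 11, 7)
w2 = Kw1 = (112, 110, 48)
w3 = Kw2 = (1306, 1092, 268)
The requested component of w3 is 1306.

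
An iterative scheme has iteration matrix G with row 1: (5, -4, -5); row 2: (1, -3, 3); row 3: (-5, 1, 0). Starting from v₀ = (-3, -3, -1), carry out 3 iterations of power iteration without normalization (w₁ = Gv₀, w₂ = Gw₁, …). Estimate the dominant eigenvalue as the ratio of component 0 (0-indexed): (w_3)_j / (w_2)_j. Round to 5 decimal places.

w1 = Gv₀ = (2, 3, 12)
w2 = Gw1 = (-62, 29, -7)
w3 = Gw2 = (-391, -170, 339)
Ratio at component: -391 / -62 = 6.30645

6.30645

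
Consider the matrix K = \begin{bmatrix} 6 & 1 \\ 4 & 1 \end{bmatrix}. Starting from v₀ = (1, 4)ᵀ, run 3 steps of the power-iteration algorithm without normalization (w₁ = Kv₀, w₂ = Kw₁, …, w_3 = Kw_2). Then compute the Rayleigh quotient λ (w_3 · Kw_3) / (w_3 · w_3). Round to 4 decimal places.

λ ≈ 6.7012

w1 = Kv₀ = (6·1 + 1·4; 4·1 + 1·4) = (10, 8)
w2 = Kw1 = (6·10 + 1·8; 4·10 + 1·8) = (68, 48)
w3 = Kw2 = (456, 320)
Kw3 = (3056, 2144)
w3·Kw3 = 456·3056 + 320·2144 = 2079616; w3·w3 = 456·456 + 320·320 = 310336
λ ≈ 2079616/310336 = 6.7012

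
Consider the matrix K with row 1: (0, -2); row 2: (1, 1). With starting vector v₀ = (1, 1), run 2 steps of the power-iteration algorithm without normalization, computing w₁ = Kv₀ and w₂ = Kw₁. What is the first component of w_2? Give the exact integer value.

-4

w1 = Kv₀ = (0·1 + (-2)·1; 1·1 + 1·1) = (-2, 2)
w2 = Kw1 = (0·(-2) + (-2)·2; 1·(-2) + 1·2) = (-4, 0)
The requested component of w2 is -4.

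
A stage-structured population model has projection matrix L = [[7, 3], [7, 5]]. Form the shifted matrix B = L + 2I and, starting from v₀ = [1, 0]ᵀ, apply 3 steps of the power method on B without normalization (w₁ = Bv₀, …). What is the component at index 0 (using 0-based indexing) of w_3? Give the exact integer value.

1254

B = L + 2I has rows (9, 3); (7, 7)
w1 = Bv₀ = (9·1 + 3·0; 7·1 + 7·0) = (9, 7)
w2 = Bw1 = (9·9 + 3·7; 7·9 + 7·7) = (102, 112)
w3 = Bw2 = (1254, 1498)
Requested component of w3: 1254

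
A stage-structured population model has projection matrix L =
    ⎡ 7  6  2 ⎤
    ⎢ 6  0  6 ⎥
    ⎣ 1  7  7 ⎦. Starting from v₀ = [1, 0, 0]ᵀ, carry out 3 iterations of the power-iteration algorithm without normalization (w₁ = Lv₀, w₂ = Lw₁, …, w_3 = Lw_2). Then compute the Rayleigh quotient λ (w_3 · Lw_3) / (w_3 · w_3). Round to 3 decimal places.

λ ≈ 13.944

w1 = Lv₀ = (7, 6, 1)
w2 = Lw1 = (87, 48, 56)
w3 = Lw2 = (1009, 858, 815)
Lw3 = (13841, 10944, 12720)
w3·Lw3 = 1009·13841 + 858·10944 + 815·12720 = 33722321; w3·w3 = 1009·1009 + 858·858 + 815·815 = 2418470
λ ≈ 33722321/2418470 = 13.944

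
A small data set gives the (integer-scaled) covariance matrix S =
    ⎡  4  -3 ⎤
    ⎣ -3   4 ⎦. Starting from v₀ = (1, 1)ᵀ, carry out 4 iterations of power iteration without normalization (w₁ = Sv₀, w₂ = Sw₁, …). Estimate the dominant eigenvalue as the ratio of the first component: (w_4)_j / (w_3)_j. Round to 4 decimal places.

w1 = Sv₀ = (4·1 + (-3)·1; (-3)·1 + 4·1) = (1, 1)
w2 = Sw1 = (4·1 + (-3)·1; (-3)·1 + 4·1) = (1, 1)
w3 = Sw2 = (1, 1)
w4 = Sw3 = (1, 1)
Ratio at component: 1 / 1 = 1.0000

1.0000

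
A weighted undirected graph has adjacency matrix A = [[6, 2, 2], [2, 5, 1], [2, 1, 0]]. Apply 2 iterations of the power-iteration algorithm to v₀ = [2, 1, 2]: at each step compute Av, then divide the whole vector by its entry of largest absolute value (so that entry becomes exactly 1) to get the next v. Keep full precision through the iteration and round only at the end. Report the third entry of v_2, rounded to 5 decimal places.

0.33571

Av0 = (18.000000, 11.000000, 5.000000); divide by 18.000000 → v1 = (1.000000, 0.611111, 0.277778)
Av1 = (7.777778, 5.333333, 2.611111); divide by 7.777778 → v2 = (1.000000, 0.685714, 0.335714)
Requested entry of v2: 47/140 = 0.33571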